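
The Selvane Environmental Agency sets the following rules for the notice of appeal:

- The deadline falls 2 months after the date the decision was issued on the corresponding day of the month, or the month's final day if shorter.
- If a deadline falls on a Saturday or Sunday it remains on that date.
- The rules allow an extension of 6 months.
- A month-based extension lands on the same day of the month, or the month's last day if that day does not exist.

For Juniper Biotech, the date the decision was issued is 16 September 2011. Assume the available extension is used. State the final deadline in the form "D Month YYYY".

2 months after 16 September 2011, on the same day of the month, is 16 November 2011.
16 November 2011 is a Wednesday; no weekend or holiday adjustment applies.
Applying the 6 months extension: 6 months after 16 November 2011 is 16 May 2012.
16 May 2012 falls on a Wednesday. The rules make no weekend/holiday allowance, so it remains 16 May 2012.
Deadline: 16 May 2012.

16 May 2012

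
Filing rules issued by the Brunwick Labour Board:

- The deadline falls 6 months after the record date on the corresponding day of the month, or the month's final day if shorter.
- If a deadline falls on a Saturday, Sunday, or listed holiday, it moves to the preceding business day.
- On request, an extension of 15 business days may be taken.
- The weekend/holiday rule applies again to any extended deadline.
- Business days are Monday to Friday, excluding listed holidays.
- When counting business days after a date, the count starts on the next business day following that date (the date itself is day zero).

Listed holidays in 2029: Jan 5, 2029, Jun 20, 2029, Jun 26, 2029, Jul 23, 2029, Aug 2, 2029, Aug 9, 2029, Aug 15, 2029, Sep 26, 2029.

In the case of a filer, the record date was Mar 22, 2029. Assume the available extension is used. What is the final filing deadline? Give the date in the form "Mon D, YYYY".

Oct 15, 2029

6 months from Mar 22, 2029 is Sep 22, 2029.
Sep 22, 2029 is a Saturday, so it moves to the preceding business day, Sep 21, 2029 (Friday).
Applying the 15-business-day extension: 15 business days after Sep 21, 2029 is Oct 15, 2029.
Oct 15, 2029 falls on a Monday, which is a business day, so no adjustment is needed.
Final deadline: Oct 15, 2029.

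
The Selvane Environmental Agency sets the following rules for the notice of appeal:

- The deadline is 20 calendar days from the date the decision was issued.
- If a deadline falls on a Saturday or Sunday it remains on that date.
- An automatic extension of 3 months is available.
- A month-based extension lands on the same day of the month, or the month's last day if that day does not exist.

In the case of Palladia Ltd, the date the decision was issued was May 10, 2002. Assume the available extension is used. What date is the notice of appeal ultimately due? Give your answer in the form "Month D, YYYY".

20 calendar days after May 10, 2002 is May 30, 2002.
May 30, 2002 is a Thursday; no weekend or holiday adjustment applies.
Add 3 months to May 30, 2002: August 30, 2002.
No adjustment is made for weekends or holidays, so August 30, 2002 stands.
So the filing is due August 30, 2002.

August 30, 2002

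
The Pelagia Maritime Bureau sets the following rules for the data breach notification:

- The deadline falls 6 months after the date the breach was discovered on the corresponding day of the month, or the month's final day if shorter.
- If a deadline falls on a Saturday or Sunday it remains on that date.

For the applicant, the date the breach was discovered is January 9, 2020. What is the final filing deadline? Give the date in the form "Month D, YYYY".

6 months from January 9, 2020 is July 9, 2020.
No adjustment is made for weekends or holidays, so July 9, 2020 stands.
The final due date is July 9, 2020.

July 9, 2020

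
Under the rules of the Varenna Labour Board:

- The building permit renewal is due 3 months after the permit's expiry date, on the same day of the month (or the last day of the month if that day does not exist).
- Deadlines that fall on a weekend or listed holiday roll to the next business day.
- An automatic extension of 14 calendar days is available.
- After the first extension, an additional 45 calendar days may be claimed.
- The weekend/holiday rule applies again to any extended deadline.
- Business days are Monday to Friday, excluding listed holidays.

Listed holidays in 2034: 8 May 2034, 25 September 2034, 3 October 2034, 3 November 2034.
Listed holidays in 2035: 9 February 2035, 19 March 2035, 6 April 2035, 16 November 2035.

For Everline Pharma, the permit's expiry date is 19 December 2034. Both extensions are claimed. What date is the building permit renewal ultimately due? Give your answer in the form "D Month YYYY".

Moving 3 months forward from 19 December 2034 on the corresponding day gives 19 March 2035.
Because 19 March 2035 is a listed holiday, the deadline becomes 20 March 2035 (Tuesday).
Add the 14 calendar-day extension to 20 March 2035: 3 April 2035.
3 April 2035 is a Tuesday and not a listed holiday, so it stands.
The 45-calendar-day extension moves the deadline from 3 April 2035 to 18 May 2035.
18 May 2035 falls on a Friday, which is a business day, so no adjustment is needed.
So the filing is due 18 May 2035.

18 May 2035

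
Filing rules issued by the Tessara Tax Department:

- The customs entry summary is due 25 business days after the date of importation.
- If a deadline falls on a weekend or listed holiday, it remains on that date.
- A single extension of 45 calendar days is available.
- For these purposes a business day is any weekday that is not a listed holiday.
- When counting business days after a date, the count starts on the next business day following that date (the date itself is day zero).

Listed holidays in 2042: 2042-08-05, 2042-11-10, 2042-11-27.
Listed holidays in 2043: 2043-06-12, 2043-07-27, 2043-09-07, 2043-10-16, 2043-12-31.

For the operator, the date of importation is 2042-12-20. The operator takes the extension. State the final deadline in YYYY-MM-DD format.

2043-03-09

Counting 25 business days after 2042-12-20 (skipping weekends and listed holidays) reaches 2043-01-23.
2043-01-23 falls on a Friday. The rules make no weekend/holiday allowance, so it remains 2043-01-23.
With the 45-day extension, 2043-01-23 becomes 2043-03-09.
2043-03-09 is a Monday; no weekend or holiday adjustment applies.
Deadline: 2043-03-09.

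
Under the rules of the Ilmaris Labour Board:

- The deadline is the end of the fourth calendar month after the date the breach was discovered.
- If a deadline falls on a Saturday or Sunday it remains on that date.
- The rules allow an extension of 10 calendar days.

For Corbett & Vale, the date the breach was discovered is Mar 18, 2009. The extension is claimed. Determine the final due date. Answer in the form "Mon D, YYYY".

Aug 10, 2009

4 months after Mar 18, 2009 is July 2009; that month ends on Jul 31, 2009.
Jul 31, 2009 is a Friday; no weekend or holiday adjustment applies.
With the 10-day extension, Jul 31, 2009 becomes Aug 10, 2009.
Aug 10, 2009 falls on a Monday. The rules make no weekend/holiday allowance, so it remains Aug 10, 2009.
Final deadline: Aug 10, 2009.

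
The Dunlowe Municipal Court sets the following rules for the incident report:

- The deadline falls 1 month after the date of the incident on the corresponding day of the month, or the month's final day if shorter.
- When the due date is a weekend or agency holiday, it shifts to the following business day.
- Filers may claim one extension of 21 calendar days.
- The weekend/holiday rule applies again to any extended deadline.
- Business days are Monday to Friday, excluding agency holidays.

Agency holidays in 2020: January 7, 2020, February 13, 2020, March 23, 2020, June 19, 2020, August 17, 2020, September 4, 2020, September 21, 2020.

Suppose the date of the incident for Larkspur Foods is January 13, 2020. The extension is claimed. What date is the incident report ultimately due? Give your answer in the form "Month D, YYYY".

1 month from January 13, 2020 is February 13, 2020.
February 13, 2020 is a listed holiday; the next business day is February 14, 2020 (Friday).
With the 21-day extension, February 14, 2020 becomes March 6, 2020.
March 6, 2020 (Friday) is already a business day.
So the filing is due March 6, 2020.

March 6, 2020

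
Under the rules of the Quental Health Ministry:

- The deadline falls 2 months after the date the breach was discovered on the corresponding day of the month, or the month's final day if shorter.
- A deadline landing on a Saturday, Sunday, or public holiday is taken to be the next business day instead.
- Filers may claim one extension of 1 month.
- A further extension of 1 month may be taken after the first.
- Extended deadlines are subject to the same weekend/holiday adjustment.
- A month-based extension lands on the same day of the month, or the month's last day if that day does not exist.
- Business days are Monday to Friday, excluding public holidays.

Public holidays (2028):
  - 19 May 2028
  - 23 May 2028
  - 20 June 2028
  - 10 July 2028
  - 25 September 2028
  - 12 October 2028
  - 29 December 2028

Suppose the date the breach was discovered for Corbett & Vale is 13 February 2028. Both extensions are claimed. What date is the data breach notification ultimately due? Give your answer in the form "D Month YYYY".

2 months after 13 February 2028, on the same day of the month, is 13 April 2028.
13 April 2028 is a Thursday and not a listed holiday, so it stands.
Applying the 1 month extension: 1 month after 13 April 2028 is 13 May 2028.
13 May 2028 is a Saturday; the next business day is 15 May 2028 (Monday).
The 1 month extension carries 15 May 2028 to 15 June 2028.
15 June 2028 is a Thursday and not a listed holiday, so it stands.
Deadline: 15 June 2028.

15 June 2028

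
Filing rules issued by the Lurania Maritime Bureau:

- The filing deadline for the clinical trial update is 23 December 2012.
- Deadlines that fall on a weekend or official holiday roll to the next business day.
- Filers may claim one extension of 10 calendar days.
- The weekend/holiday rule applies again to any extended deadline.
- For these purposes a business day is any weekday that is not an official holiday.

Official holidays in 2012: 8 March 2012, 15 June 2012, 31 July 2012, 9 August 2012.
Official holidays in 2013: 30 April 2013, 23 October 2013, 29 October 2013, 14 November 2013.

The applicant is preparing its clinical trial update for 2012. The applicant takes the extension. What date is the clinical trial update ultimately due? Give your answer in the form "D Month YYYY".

The stated deadline is 23 December 2012.
23 December 2012 falls on a Sunday. Rolling to the next business day gives 24 December 2012, a Monday.
Applying the 10-calendar-day extension: 24 December 2012 + 10 days = 3 January 2013.
3 January 2013 is a Thursday and not a listed holiday, so it stands.
Final deadline: 3 January 2013.

3 January 2013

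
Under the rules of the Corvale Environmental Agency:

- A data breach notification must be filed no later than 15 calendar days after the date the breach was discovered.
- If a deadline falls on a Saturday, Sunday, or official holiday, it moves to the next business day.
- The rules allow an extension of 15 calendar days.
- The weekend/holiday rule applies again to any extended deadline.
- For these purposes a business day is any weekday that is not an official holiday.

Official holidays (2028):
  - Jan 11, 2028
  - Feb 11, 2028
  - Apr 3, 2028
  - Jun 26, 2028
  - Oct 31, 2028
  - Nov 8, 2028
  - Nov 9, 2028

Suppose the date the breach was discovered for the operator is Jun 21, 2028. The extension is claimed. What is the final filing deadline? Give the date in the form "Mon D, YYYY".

Jul 21, 2028

From Jun 21, 2028, 15 calendar days later is Jul 6, 2028.
Jul 6, 2028 is a Thursday and not a listed holiday, so it stands.
Add the 15 calendar-day extension to Jul 6, 2028: Jul 21, 2028.
Jul 21, 2028 falls on a Friday, which is a business day, so no adjustment is needed.
The final due date is Jul 21, 2028.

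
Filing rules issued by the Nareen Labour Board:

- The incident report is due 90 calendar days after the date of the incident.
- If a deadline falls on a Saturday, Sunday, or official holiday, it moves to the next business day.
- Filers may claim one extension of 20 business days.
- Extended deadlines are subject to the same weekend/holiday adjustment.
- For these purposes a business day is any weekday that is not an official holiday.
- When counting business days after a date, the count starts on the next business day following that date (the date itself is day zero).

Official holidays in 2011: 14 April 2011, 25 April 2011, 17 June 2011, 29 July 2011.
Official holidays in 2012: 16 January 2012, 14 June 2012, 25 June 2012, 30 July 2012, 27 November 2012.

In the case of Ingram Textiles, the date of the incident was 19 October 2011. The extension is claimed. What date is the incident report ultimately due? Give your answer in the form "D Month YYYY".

Trigger date 19 October 2011 + 90 calendar days = 17 January 2012.
17 January 2012 falls on a Tuesday, which is a business day, so no adjustment is needed.
Applying the 20-business-day extension: 20 business days after 17 January 2012 is 14 February 2012.
Since 14 February 2012 is a Tuesday and not a holiday, the date is unchanged.
Final deadline: 14 February 2012.

14 February 2012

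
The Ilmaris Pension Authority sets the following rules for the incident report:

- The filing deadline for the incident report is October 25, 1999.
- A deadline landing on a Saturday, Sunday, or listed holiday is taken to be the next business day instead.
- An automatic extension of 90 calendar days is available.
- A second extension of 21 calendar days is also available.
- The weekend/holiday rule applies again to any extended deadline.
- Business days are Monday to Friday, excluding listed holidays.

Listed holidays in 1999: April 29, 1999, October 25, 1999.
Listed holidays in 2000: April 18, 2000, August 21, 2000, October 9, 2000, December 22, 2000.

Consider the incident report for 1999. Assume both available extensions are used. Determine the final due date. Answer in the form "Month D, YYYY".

The statutory due date is October 25, 1999.
October 25, 1999 is a listed holiday; the next business day is October 26, 1999 (Tuesday).
With the 90-day extension, October 26, 1999 becomes January 24, 2000.
January 24, 2000 (Monday) is already a business day.
Add the 21 calendar-day extension to January 24, 2000: February 14, 2000.
February 14, 2000 (Monday) is already a business day.
The final due date is February 14, 2000.

February 14, 2000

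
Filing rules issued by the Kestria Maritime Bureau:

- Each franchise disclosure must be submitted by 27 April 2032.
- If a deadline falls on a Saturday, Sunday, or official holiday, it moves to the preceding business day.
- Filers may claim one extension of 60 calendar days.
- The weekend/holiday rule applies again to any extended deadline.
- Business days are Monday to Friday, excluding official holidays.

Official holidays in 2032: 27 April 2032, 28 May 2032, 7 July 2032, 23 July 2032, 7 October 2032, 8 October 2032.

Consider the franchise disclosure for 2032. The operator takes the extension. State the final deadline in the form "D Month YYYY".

25 June 2032

The stated deadline is 27 April 2032.
27 April 2032 falls on a listed holiday. Rolling to the preceding business day gives 26 April 2032, a Monday.
With the 60-day extension, 26 April 2032 becomes 25 June 2032.
25 June 2032 falls on a Friday, which is a business day, so no adjustment is needed.
Deadline: 25 June 2032.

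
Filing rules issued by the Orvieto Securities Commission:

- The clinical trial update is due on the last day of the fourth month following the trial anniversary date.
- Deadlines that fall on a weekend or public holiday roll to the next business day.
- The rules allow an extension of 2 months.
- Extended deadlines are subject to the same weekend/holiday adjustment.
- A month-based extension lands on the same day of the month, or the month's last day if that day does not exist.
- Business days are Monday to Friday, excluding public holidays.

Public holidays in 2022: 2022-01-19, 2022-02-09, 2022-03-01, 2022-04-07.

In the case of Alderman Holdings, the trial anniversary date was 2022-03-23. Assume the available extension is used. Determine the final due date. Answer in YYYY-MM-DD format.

2022-10-03

4 months after 2022-03-23 falls in July 2022; the last day of that month is 2022-07-31.
2022-07-31 is a Sunday, so it moves to the next business day, 2022-08-01 (Monday).
Applying the 2 months extension: 2 months after 2022-08-01 is 2022-10-01.
2022-10-01 is a Saturday; the next business day is 2022-10-03 (Monday).
So the filing is due 2022-10-03.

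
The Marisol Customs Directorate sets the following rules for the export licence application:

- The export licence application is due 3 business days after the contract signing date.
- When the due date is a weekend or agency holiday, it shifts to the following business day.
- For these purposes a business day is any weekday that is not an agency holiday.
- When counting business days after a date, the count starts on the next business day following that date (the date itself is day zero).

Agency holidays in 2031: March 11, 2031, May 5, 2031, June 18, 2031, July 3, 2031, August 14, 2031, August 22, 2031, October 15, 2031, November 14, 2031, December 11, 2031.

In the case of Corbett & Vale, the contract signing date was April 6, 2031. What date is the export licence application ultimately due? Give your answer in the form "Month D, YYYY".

April 9, 2031

Starting the day after April 6, 2031 and counting 3 business days lands on April 9, 2031.
April 9, 2031 is a Wednesday and not a listed holiday, so it stands.
Deadline: April 9, 2031.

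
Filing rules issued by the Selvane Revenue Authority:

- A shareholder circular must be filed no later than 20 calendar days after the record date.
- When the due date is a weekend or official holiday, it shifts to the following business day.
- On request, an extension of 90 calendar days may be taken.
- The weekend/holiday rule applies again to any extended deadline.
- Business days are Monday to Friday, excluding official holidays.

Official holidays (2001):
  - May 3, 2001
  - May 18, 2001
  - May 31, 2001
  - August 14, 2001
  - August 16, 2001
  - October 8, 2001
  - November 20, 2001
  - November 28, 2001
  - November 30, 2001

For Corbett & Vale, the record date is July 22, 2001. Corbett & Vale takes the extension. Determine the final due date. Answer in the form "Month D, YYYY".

20 calendar days after July 22, 2001 is August 11, 2001.
August 11, 2001 is a Saturday, so it moves to the next business day, August 13, 2001 (Monday).
With the 90-day extension, August 13, 2001 becomes November 11, 2001.
November 11, 2001 is a Sunday, so it moves to the next business day, November 12, 2001 (Monday).
The final due date is November 12, 2001.

November 12, 2001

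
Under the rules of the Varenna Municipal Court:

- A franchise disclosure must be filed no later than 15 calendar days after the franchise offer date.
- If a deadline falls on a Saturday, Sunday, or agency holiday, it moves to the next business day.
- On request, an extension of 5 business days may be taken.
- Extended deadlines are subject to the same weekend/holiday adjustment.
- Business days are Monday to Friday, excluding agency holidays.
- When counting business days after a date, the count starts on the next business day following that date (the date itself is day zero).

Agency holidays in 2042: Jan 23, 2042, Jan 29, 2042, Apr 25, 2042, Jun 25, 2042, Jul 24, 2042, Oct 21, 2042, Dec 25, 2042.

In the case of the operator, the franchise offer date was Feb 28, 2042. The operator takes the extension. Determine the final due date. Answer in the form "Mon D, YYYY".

Mar 24, 2042

Trigger date Feb 28, 2042 + 15 calendar days = Mar 15, 2042.
Mar 15, 2042 is a Saturday; the next business day is Mar 17, 2042 (Monday).
The 5-business-day extension runs from Mar 17, 2042 to Mar 24, 2042.
Mar 24, 2042 (Monday) is already a business day.
Final deadline: Mar 24, 2042.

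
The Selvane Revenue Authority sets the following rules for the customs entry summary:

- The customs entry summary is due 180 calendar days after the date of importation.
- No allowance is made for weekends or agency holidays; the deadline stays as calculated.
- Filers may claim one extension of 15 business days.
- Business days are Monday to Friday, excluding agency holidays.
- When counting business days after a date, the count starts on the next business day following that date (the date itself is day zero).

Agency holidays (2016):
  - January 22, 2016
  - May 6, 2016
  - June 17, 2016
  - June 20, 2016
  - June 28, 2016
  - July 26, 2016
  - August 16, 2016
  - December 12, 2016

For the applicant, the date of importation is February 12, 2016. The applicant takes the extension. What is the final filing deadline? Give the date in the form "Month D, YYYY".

Trigger date February 12, 2016 + 180 calendar days = August 10, 2016.
August 10, 2016 is a Wednesday; no weekend or holiday adjustment applies.
The 15-business-day extension runs from August 10, 2016 to September 1, 2016.
September 1, 2016 falls on a Thursday. The rules make no weekend/holiday allowance, so it remains September 1, 2016.
Deadline: September 1, 2016.

September 1, 2016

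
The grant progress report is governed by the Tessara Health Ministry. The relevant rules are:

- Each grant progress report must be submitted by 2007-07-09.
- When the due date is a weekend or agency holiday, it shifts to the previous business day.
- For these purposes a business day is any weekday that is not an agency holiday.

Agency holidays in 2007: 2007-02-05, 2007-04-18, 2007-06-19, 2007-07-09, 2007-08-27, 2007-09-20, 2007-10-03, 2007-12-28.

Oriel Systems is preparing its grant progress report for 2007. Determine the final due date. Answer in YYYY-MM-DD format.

2007-07-06

The stated deadline is 2007-07-09.
2007-07-09 falls on a listed holiday. Rolling to the preceding business day gives 2007-07-06, a Friday.
Deadline: 2007-07-06.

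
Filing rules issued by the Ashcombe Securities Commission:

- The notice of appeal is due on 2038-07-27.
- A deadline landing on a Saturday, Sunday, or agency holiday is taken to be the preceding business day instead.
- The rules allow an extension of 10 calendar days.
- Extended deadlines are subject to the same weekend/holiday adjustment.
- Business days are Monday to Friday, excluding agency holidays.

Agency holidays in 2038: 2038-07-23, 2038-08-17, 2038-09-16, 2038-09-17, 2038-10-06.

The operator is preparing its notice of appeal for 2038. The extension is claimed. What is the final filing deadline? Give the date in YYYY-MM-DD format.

2038-08-06

The statutory due date is 2038-07-27.
2038-07-27 falls on a Tuesday, which is a business day, so no adjustment is needed.
The 10-calendar-day extension moves the deadline from 2038-07-27 to 2038-08-06.
2038-08-06 is a Friday and not a listed holiday, so it stands.
Final deadline: 2038-08-06.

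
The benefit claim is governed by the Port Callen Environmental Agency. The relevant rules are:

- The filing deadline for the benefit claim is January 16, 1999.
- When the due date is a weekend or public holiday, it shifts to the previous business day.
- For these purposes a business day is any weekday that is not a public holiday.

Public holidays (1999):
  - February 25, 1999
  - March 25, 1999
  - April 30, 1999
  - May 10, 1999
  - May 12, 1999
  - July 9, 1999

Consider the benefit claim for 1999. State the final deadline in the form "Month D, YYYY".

January 15, 1999

Start from the fixed due date, January 16, 1999.
January 16, 1999 falls on a Saturday. Rolling to the preceding business day gives January 15, 1999, a Friday.
Final deadline: January 15, 1999.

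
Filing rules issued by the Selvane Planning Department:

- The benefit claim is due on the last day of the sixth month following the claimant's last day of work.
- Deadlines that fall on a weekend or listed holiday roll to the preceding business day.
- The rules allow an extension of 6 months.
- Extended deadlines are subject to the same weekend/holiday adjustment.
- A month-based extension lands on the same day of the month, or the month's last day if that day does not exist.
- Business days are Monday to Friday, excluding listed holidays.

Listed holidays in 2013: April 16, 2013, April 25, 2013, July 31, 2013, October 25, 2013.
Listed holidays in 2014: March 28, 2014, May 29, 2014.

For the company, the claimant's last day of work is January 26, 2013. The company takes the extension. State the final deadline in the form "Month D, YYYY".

January 30, 2014

The sixth month after January 26, 2013 is July 2013, whose last day is July 31, 2013.
July 31, 2013 is a listed holiday; the preceding business day is July 30, 2013 (Tuesday).
Add 6 months to July 30, 2013: January 30, 2014.
Since January 30, 2014 is a Thursday and not a holiday, the date is unchanged.
So the filing is due January 30, 2014.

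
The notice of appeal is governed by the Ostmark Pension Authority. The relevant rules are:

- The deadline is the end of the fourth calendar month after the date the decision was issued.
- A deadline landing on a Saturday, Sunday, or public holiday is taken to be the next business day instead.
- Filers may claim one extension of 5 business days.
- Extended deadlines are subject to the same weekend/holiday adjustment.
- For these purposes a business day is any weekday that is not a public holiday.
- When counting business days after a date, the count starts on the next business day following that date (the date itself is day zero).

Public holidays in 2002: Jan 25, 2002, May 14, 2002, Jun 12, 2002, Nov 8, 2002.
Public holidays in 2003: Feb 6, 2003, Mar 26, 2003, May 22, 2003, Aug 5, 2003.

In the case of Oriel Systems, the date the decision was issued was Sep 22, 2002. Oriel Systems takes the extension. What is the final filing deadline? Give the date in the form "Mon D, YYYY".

Feb 10, 2003

The fourth month after Sep 22, 2002 is January 2003, whose last day is Jan 31, 2003.
Jan 31, 2003 falls on a Friday, which is a business day, so no adjustment is needed.
Counting 5 further business days from Jan 31, 2003 reaches Feb 10, 2003.
Since Feb 10, 2003 is a Monday and not a holiday, the date is unchanged.
Final deadline: Feb 10, 2003.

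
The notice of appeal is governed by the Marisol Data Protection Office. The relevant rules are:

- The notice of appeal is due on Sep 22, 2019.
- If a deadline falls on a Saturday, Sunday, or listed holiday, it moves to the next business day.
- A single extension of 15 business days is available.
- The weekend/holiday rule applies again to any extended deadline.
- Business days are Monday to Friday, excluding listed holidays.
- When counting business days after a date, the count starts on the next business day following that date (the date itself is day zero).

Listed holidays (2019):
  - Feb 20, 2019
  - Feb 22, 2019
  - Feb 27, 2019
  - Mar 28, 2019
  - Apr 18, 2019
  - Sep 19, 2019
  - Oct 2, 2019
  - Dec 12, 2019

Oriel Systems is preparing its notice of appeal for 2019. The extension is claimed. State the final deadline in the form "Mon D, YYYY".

Oct 15, 2019

The statutory due date is Sep 22, 2019.
Sep 22, 2019 is a Sunday; the next business day is Sep 23, 2019 (Monday).
Applying the 15-business-day extension: 15 business days after Sep 23, 2019 is Oct 15, 2019.
Since Oct 15, 2019 is a Tuesday and not a holiday, the date is unchanged.
The final due date is Oct 15, 2019.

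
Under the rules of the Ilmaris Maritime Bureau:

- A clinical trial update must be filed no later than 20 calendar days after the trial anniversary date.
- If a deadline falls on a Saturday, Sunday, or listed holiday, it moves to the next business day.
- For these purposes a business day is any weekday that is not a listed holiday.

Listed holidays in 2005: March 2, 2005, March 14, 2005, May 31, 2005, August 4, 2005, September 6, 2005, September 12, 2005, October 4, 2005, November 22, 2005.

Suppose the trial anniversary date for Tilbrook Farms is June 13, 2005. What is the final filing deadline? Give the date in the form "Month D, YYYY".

20 calendar days after June 13, 2005 is July 3, 2005.
July 3, 2005 is a Sunday; the next business day is July 4, 2005 (Monday).
The final due date is July 4, 2005.

July 4, 2005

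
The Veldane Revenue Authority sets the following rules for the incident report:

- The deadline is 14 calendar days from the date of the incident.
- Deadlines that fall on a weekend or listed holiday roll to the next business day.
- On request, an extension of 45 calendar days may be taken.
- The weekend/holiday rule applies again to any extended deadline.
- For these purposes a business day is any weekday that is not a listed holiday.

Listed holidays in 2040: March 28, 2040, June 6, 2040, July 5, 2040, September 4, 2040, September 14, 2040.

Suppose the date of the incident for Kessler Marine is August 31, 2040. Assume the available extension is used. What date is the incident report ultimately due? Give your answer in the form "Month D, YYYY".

November 1, 2040

Trigger date August 31, 2040 + 14 calendar days = September 14, 2040.
September 14, 2040 is a listed holiday, so it moves to the next business day, September 17, 2040 (Monday).
With the 45-day extension, September 17, 2040 becomes November 1, 2040.
November 1, 2040 falls on a Thursday, which is a business day, so no adjustment is needed.
Final deadline: November 1, 2040.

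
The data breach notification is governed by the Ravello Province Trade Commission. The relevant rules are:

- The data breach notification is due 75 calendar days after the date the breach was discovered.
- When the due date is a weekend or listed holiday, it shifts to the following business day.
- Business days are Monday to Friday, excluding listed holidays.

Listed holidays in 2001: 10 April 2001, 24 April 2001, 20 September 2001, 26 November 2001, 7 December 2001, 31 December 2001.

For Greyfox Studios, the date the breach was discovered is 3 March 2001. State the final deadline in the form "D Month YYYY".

Trigger date 3 March 2001 + 75 calendar days = 17 May 2001.
17 May 2001 falls on a Thursday, which is a business day, so no adjustment is needed.
Final deadline: 17 May 2001.

17 May 2001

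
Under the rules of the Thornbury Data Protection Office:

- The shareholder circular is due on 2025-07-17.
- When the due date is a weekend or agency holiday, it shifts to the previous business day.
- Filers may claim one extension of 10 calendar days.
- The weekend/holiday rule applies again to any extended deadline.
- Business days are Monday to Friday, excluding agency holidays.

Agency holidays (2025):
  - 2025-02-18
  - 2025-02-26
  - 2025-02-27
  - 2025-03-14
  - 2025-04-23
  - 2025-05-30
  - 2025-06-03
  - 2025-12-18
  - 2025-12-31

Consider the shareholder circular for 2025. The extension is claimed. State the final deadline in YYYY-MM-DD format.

2025-07-25

The statutory due date is 2025-07-17.
2025-07-17 (Thursday) is already a business day.
The 10-calendar-day extension moves the deadline from 2025-07-17 to 2025-07-27.
2025-07-27 is a Sunday; the preceding business day is 2025-07-25 (Friday).
The final due date is 2025-07-25.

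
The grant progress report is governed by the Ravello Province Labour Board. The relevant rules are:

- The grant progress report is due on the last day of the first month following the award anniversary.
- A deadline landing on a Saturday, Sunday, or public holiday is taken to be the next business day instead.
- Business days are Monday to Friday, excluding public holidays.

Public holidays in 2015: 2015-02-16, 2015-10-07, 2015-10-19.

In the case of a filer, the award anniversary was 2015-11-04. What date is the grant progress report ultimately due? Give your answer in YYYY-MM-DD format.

2015-12-31

The first month after 2015-11-04 is December 2015, whose last day is 2015-12-31.
2015-12-31 (Thursday) is already a business day.
The final due date is 2015-12-31.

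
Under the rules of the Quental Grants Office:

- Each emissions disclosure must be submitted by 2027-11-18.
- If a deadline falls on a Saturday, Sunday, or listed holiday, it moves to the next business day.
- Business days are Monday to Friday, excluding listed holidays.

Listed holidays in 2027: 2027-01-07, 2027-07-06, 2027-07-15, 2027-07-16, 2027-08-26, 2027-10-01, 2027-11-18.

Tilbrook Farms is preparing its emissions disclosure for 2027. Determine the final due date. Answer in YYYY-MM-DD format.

The statutory due date is 2027-11-18.
2027-11-18 is a listed holiday, so it moves to the next business day, 2027-11-19 (Friday).
The final due date is 2027-11-19.

2027-11-19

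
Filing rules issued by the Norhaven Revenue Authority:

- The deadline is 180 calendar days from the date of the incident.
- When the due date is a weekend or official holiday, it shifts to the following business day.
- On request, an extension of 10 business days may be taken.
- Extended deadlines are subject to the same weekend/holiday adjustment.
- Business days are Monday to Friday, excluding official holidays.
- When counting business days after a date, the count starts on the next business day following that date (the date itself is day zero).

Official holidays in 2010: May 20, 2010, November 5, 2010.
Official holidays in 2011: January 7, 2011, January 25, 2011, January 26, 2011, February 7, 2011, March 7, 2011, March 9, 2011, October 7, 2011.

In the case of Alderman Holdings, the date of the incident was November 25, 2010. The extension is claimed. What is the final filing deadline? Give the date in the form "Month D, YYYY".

June 7, 2011

Trigger date November 25, 2010 + 180 calendar days = May 24, 2011.
May 24, 2011 (Tuesday) is already a business day.
The 10-business-day extension runs from May 24, 2011 to June 7, 2011.
June 7, 2011 falls on a Tuesday, which is a business day, so no adjustment is needed.
The final due date is June 7, 2011.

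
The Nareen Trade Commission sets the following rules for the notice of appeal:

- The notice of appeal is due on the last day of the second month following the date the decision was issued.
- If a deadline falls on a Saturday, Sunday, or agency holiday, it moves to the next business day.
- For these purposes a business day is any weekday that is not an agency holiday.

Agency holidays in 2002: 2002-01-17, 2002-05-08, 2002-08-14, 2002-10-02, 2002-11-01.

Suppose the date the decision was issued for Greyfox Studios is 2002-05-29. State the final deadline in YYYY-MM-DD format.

The second month after 2002-05-29 is July 2002, whose last day is 2002-07-31.
Since 2002-07-31 is a Wednesday and not a holiday, the date is unchanged.
The final due date is 2002-07-31.

2002-07-31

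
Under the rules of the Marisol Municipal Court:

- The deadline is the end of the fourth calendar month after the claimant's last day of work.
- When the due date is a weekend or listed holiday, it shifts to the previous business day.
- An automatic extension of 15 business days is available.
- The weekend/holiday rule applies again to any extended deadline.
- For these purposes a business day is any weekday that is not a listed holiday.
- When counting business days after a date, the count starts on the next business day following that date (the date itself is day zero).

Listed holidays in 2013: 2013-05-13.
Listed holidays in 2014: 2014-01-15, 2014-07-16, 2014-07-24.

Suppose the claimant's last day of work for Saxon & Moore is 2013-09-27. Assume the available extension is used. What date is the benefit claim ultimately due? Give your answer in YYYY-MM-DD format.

2014-02-21

4 months after 2013-09-27 is January 2014; that month ends on 2014-01-31.
2014-01-31 falls on a Friday, which is a business day, so no adjustment is needed.
The 15-business-day extension runs from 2014-01-31 to 2014-02-21.
2014-02-21 is a Friday and not a listed holiday, so it stands.
So the filing is due 2014-02-21.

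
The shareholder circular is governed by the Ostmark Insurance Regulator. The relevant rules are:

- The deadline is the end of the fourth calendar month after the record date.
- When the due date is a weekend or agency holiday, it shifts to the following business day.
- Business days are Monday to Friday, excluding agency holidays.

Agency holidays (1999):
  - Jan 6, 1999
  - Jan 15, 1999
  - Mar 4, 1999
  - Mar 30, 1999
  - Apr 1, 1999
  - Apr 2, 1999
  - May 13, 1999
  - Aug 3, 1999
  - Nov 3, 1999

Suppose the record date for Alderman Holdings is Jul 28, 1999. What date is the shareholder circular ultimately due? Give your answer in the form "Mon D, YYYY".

Nov 30, 1999

4 months after Jul 28, 1999 falls in November 1999; the last day of that month is Nov 30, 1999.
Since Nov 30, 1999 is a Tuesday and not a holiday, the date is unchanged.
Final deadline: Nov 30, 1999.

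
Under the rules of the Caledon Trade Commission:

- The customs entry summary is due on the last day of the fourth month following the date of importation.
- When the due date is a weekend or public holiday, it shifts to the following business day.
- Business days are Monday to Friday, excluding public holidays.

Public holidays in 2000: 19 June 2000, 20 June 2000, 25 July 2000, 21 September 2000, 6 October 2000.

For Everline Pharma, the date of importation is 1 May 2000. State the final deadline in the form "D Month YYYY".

2 October 2000

4 months after 1 May 2000 is September 2000; that month ends on 30 September 2000.
Because 30 September 2000 is a Saturday, the deadline becomes 2 October 2000 (Monday).
Final deadline: 2 October 2000.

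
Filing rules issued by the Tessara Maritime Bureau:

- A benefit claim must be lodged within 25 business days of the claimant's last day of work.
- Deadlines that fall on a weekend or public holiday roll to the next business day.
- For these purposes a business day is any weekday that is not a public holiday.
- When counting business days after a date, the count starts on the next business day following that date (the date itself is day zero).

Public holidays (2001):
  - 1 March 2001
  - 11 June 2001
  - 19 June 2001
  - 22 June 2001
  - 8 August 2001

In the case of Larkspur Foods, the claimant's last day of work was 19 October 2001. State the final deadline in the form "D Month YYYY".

Starting the day after 19 October 2001 and counting 25 business days lands on 23 November 2001.
23 November 2001 is a Friday and not a listed holiday, so it stands.
Final deadline: 23 November 2001.

23 November 2001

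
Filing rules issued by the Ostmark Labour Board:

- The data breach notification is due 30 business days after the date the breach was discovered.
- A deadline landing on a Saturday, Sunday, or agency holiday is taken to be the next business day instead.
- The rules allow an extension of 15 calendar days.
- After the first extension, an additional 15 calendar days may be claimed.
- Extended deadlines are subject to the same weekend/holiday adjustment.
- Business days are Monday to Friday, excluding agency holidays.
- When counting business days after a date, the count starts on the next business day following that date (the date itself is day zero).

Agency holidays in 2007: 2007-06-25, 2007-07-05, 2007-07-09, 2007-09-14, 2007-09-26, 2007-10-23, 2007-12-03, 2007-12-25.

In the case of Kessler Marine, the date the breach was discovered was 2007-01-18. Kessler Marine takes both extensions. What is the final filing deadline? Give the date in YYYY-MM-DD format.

Counting 30 business days after 2007-01-18 (skipping weekends and listed holidays) reaches 2007-03-01.
2007-03-01 (Thursday) is already a business day.
Add the 15 calendar-day extension to 2007-03-01: 2007-03-16.
2007-03-16 falls on a Friday, which is a business day, so no adjustment is needed.
With the 15-day extension, 2007-03-16 becomes 2007-03-31.
2007-03-31 is a Saturday; the next business day is 2007-04-02 (Monday).
The final due date is 2007-04-02.

2007-04-02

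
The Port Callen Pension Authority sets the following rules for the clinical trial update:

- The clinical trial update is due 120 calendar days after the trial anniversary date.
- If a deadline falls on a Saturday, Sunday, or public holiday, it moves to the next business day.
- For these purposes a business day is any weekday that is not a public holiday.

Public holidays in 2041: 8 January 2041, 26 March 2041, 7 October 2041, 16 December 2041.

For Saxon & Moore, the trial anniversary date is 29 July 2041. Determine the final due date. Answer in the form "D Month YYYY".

120 calendar days after 29 July 2041 is 26 November 2041.
26 November 2041 falls on a Tuesday, which is a business day, so no adjustment is needed.
Deadline: 26 November 2041.

26 November 2041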